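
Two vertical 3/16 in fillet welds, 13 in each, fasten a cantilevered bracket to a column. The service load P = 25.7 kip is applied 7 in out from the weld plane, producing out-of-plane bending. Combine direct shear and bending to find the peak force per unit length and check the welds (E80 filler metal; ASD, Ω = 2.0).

E80XX → F_EXX = 80 ksi.
L_w = 2 × 13 = 26 in; section modulus (unit throat) S = 2 × L²/6 = 56.33 in².
Direct shear f_v = P/L_w = 25.7/26 = 0.9885 kip/in.
Moment M = P × e = 25.7 × 7 = 179.9 kip·in; bending f_b = M/S = 3.193 kip/in.
f_max = √(f_v² + f_b²) = √(0.9885² + 3.193²) = 3.343 kip/in.
r_n/Ω = (1/2.0) × 0.6 × 80 × (0.707 × 0.1875) = 3.181 kip/in → NOT adequate.

f_max ≈ 3.34 kip/in; NOT adequate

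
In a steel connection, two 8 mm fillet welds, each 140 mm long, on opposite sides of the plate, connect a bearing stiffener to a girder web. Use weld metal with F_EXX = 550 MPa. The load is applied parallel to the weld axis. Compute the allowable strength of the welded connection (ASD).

Effective throat t_e = 0.707 × 8 = 5.656 mm.
Total length L = 280 mm; A_we = 5.656 × 280 = 1584 mm².
F_nw = 0.6 F_EXX = 0.6 × 550 = 330 MPa.
R_n = 330 × 1584 × 10⁻³ = 522.6 kN; R_n/Ω = 522.6/2.0 = 261.3 kN.

R_n/Ω ≈ 261 kN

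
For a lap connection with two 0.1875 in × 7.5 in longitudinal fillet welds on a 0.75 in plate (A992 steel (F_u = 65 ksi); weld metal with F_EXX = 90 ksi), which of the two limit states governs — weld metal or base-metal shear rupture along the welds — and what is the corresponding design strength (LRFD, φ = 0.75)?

t_e = 0.707 × 0.1875 = 0.1326 in; L = 15 in.
Weld metal: φR_n = 0.75 × 0.6 × 90 × 0.1326 × 15 = 80.53 kips.
Base metal (shear rupture): φR_n = 0.75 × 0.6 × 65 × 0.75 × 15 = 329.1 kips.
Governing: weld metal.

φR_n ≈ 80.5 kips (weld metal governs)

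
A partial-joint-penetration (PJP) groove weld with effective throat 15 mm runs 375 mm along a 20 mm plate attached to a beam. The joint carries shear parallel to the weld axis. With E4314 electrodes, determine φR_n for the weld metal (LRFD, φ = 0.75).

E43XX → F_EXX = 430 MPa.
Effective throat (given) t_e = 15 mm.
A_we = 15 × 375 = 5625 mm².
F_nw = 0.6 F_EXX = 258 MPa.
φR_n = 0.75 × 258 × 5625 × 10⁻³ = 1088 kN.

φR_n ≈ 1090 kN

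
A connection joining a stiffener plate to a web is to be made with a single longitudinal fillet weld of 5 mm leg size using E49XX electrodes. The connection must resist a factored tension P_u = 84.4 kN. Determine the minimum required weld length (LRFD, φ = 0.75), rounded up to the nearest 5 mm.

E49XX → F_EXX = 490 MPa.
Throat t_e = 0.707 × 5 = 3.535 mm.
φr_n = 0.75 × 0.6 × 490 × 3.535 × 10⁻³ = 0.7795 kN/mm.
L_req = P_u / φr_n = 84.4 / 0.7795 = 108.3 mm total.
Round up → use L = 110 mm.

L = 110 mm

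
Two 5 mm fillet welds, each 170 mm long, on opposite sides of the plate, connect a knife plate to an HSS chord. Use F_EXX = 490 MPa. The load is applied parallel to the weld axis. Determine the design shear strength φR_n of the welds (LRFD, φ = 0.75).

Effective throat t_e = 0.707 × 5 = 3.535 mm.
Total length L = 340 mm; A_we = 3.535 × 340 = 1202 mm².
F_nw = 0.6 F_EXX = 0.6 × 490 = 294 MPa.
φR_n = 0.75 × 294 × 1202 × 10⁻³ = 265 kN.

φR_n ≈ 265 kN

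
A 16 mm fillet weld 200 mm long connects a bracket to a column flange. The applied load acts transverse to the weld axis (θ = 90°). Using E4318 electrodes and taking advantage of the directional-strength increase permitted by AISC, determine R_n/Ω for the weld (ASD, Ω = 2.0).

R_n/Ω ≈ 438 kN

E43XX → F_EXX = 430 MPa.
t_e = 0.707 × 16 = 11.31 mm; A_we = 11.31 × 200 = 2262 mm².
Directional factor: 1.0 + 0.5 sin^1.5(90°) = 1.5.
F_nw = 0.6 × 430 × 1.5 = 387 MPa.
R_n/Ω = (387 × 2262) / 2.0 × 10⁻³ = 437.8 kN.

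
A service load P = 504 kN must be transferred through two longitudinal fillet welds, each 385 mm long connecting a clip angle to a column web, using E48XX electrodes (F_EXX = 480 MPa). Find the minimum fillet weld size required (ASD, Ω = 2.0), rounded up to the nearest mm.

Total weld length L = 770 mm.
Required throat t_e = P × Ω / (0.6 F_EXX × L) = 504 × 2.0 / (0.6 × 480 × 770 × 10⁻³) = 4.545 mm.
Required leg w = t_e / 0.707 = 6.429 mm → use 7 mm.

w = 7 mm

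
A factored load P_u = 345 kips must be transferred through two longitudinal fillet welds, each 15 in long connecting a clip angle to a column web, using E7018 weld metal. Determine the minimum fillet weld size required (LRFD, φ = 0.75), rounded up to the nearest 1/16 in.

w = 9/16 in

E70XX → F_EXX = 70 ksi.
Total weld length L = 30 in.
Required throat t_e = P_u / (φ × 0.6 F_EXX × L) = 345 / (0.75 × 0.6 × 70 × 30) = 0.3651 in.
Required leg w = t_e / 0.707 = 0.5164 in → use 9/16 in.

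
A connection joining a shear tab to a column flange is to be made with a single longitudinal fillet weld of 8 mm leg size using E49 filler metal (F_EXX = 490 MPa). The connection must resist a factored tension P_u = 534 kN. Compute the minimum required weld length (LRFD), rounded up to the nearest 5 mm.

L = 430 mm

Throat t_e = 0.707 × 8 = 5.656 mm.
φr_n = 0.75 × 0.6 × 490 × 5.656 × 10⁻³ = 1.247 kN/mm.
L_req = P_u / φr_n = 534 / 1.247 = 428.2 mm total.
Round up → use L = 430 mm.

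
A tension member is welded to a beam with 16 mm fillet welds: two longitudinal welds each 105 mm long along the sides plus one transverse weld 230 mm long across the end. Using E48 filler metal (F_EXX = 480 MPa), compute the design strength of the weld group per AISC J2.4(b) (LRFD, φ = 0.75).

t_e = 0.707 × 16 = 11.31 mm.
R_nwl = 0.6 × 480 × 11.31 × 210 × 10⁻³ = 684.1 kN (longitudinal, 2 welds).
R_nwt = 0.6 × 480 × 11.31 × 230 × 10⁻³ = 749.3 kN (transverse, base value).
(i) R_nwl + R_nwt = 1433 kN; (ii) 0.85 R_nwl + 1.5 R_nwt = 1705 kN.
R_n = max = 1705 kN [governs: (ii)]; φR_n = 1279 kN.

φR_n ≈ 1280 kN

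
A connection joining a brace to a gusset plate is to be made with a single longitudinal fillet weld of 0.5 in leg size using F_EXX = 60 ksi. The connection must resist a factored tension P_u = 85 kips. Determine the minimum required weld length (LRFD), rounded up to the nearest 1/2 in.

L = 9 in

Throat t_e = 0.707 × 0.5 = 0.3535 in.
φr_n = 0.75 × 0.6 × 60 × 0.3535 = 9.544 kips/in.
L_req = P_u / φr_n = 85 / 9.544 = 8.906 in total.
Round up → use L = 9 in.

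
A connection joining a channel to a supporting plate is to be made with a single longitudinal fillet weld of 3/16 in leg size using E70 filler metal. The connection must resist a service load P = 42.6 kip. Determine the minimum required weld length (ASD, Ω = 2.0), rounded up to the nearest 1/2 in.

E70XX → F_EXX = 70 ksi.
Throat t_e = 0.707 × 0.1875 = 0.1326 in.
r_n/Ω = (0.6 × 70 × 0.1326) / 2.0 = 2.784 kip/in.
L_req = P / (r_n/Ω) = 42.6 / 2.784 = 15.3 in total.
Round up → use L = 15.5 in.

L = 15.5 in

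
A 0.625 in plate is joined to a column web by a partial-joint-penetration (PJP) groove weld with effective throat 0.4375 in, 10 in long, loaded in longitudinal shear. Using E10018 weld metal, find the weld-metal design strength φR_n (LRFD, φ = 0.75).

φR_n ≈ 197 kip

E100XX → F_EXX = 100 ksi.
Effective throat (given) t_e = 0.4375 in.
A_we = 0.4375 × 10 = 4.375 in².
F_nw = 0.6 F_EXX = 60 ksi.
φR_n = 0.75 × 60 × 4.375 = 196.9 kip.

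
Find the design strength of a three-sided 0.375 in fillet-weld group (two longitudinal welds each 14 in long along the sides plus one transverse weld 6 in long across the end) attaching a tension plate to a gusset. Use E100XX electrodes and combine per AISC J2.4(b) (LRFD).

E100XX → F_EXX = 100 ksi.
t_e = 0.707 × 0.375 = 0.2651 in.
R_nwl = 0.6 × 100 × 0.2651 × 28 = 445.4 kips (longitudinal, 2 welds).
R_nwt = 0.6 × 100 × 0.2651 × 6 = 95.45 kips (transverse, base value).
(i) R_nwl + R_nwt = 540.9 kips; (ii) 0.85 R_nwl + 1.5 R_nwt = 521.8 kips.
R_n = max = 540.9 kips [governs: (i)]; φR_n = 405.6 kips.

φR_n ≈ 406 kips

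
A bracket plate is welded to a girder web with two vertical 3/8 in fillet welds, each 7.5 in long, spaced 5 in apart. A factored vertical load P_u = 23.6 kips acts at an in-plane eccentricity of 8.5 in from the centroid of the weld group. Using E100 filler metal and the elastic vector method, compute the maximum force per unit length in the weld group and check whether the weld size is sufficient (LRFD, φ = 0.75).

E100XX → F_EXX = 100 ksi.
Total weld length L_w = 15 in. Treat welds as unit-width lines.
Polar moment about centroid: J = 2[d³/12 + d(b/2)²] = 2[7.5³/12 + 7.5×2.5²] = 164.1 in³.
Direct shear f_v = P/L_w = 23.6 / 15 = 1.573 kip/in (vertical).
Torsion M = P·e = 23.6 × 8.5 = 200.6 kip·in.
Critical point at (x, y) = (2.5, 3.75) from centroid. f_tx = M·y/J = 4.585 kip/in; f_ty = M·x/J = 3.057 kip/in.
Resultant f_max = √[f_tx² + (f_v + f_ty)²] = √[4.585² + (1.573 + 3.057)²] = 6.516 kip/in.
Capacity per unit length: φr_n = 0.75 × 0.6 × 100 × (0.707 × 0.375) = 11.93 kip/in.
6.516 ≤ 11.93 → adequate.

f_max ≈ 6.52 kip/in; adequate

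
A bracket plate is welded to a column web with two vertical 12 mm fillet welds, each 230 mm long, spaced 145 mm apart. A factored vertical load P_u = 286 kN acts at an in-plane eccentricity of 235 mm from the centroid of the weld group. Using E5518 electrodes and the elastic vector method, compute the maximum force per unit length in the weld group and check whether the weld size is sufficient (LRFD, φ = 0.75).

E55XX → F_EXX = 550 MPa.
Total weld length L_w = 460 mm. Treat welds as unit-width lines.
Polar moment about centroid: J = 2[d³/12 + d(b/2)²] = 2[230³/12 + 230×72.5²] = 4446000 mm³.
Direct shear f_v = P/L_w = 286×10³ / 460 = 621.7 N/mm (vertical).
Torsion M = P·e = 286×10³ × 235 = 67210000 N·mm.
Critical point at (x, y) = (72.5, 115) from centroid. f_tx = M·y/J = 1739 N/mm; f_ty = M·x/J = 1096 N/mm.
Resultant f_max = √[f_tx² + (f_v + f_ty)²] = √[1739² + (621.7 + 1096)²] = 2444 N/mm.
Capacity per unit length: φr_n = 0.75 × 0.6 × 550 × (0.707 × 12) = 2100 N/mm.
2444 > 2100 → NOT adequate.

f_max ≈ 2440 N/mm; NOT adequate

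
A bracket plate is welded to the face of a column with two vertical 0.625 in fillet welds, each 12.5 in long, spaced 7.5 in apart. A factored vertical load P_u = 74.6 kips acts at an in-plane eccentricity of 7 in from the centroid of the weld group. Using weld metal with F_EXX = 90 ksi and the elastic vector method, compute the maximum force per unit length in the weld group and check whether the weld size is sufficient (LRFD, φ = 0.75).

Total weld length L_w = 25 in. Treat welds as unit-width lines.
Polar moment about centroid: J = 2[d³/12 + d(b/2)²] = 2[12.5³/12 + 12.5×3.75²] = 677.1 in³.
Direct shear f_v = P/L_w = 74.6 / 25 = 2.984 kip/in (vertical).
Torsion M = P·e = 74.6 × 7 = 522.2 kip·in.
Critical point at (x, y) = (3.75, 6.25) from centroid. f_tx = M·y/J = 4.82 kip/in; f_ty = M·x/J = 2.892 kip/in.
Resultant f_max = √[f_tx² + (f_v + f_ty)²] = √[4.82² + (2.984 + 2.892)²] = 7.6 kip/in.
Capacity per unit length: φr_n = 0.75 × 0.6 × 90 × (0.707 × 0.625) = 17.9 kip/in.
7.6 ≤ 17.9 → adequate.

f_max ≈ 7.6 kip/in; adequate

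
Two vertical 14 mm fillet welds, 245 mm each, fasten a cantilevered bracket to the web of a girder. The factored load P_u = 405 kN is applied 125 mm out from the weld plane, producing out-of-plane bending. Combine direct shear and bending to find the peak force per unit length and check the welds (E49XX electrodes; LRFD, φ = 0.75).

E49XX → F_EXX = 490 MPa.
L_w = 2 × 245 = 490 mm; section modulus (unit throat) S = 2 × L²/6 = 20010 mm².
Direct shear f_v = P/L_w = 405×10³/490 = 826.5 N/mm.
Moment M = P × e = 405×10³ × 125 = 50625000 N·mm; bending f_b = M/S = 2530 N/mm.
f_max = √(f_v² + f_b²) = √(826.5² + 2530²) = 2662 N/mm.
φr_n = 0.75 × 0.6 × 490 × (0.707 × 14) = 2183 N/mm → NOT adequate.

f_max ≈ 2660 N/mm; NOT adequate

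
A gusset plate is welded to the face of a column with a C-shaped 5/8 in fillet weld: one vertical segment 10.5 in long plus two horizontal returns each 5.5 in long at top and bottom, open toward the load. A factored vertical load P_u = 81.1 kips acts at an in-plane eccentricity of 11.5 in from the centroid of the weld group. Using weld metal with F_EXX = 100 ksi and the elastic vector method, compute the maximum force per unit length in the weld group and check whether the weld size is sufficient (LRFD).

f_max ≈ 15.9 kip/in; adequate

Total weld length L_w = 21.5 in. Treat welds as unit-width lines.
Centroid: x̄ = 2×5.5×2.75 / 21.5 = 1.407 in from the vertical weld.
Polar moment about centroid: J = I_x + I_y = [10.5³/12 + 2×5.5×5.25²] + [10.5×1.407² + 2(5.5³/12 + 5.5×1.343²)] = 468 in³.
Direct shear f_v = P/L_w = 81.1 / 21.5 = 3.772 kip/in (vertical).
Torsion M = P·e = 81.1 × 11.5 = 932.65 kip·in.
Critical point at (x, y) = (4.093, 5.25) from centroid. f_tx = M·y/J = 10.46 kip/in; f_ty = M·x/J = 8.157 kip/in.
Resultant f_max = √[f_tx² + (f_v + f_ty)²] = √[10.46² + (3.772 + 8.157)²] = 15.87 kip/in.
Capacity per unit length: φr_n = 0.75 × 0.6 × 100 × (0.707 × 0.625) = 19.88 kip/in.
15.87 ≤ 19.88 → adequate.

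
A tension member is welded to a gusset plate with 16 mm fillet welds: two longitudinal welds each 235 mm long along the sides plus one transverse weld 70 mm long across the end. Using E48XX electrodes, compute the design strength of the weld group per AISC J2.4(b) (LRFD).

φR_n ≈ 1320 kN

E48XX → F_EXX = 480 MPa.
t_e = 0.707 × 16 = 11.31 mm.
R_nwl = 0.6 × 480 × 11.31 × 470 × 10⁻³ = 1531 kN (longitudinal, 2 welds).
R_nwt = 0.6 × 480 × 11.31 × 70 × 10⁻³ = 228 kN (transverse, base value).
(i) R_nwl + R_nwt = 1759 kN; (ii) 0.85 R_nwl + 1.5 R_nwt = 1644 kN.
R_n = max = 1759 kN [governs: (i)]; φR_n = 1319 kN.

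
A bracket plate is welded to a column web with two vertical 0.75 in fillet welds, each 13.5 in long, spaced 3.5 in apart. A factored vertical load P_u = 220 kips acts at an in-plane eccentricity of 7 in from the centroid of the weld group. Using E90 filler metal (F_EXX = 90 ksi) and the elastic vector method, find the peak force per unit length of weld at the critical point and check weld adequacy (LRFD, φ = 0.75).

Total weld length L_w = 27 in. Treat welds as unit-width lines.
Polar moment about centroid: J = 2[d³/12 + d(b/2)²] = 2[13.5³/12 + 13.5×1.75²] = 492.8 in³.
Direct shear f_v = P/L_w = 220 / 27 = 8.148 kip/in (vertical).
Torsion M = P·e = 220 × 7 = 1540 kip·in.
Critical point at (x, y) = (1.75, 6.75) from centroid. f_tx = M·y/J = 21.1 kip/in; f_ty = M·x/J = 5.469 kip/in.
Resultant f_max = √[f_tx² + (f_v + f_ty)²] = √[21.1² + (8.148 + 5.469)²] = 25.11 kip/in.
Capacity per unit length: φr_n = 0.75 × 0.6 × 90 × (0.707 × 0.75) = 21.48 kip/in.
25.11 > 21.48 → NOT adequate.

f_max ≈ 25.1 kip/in; NOT adequate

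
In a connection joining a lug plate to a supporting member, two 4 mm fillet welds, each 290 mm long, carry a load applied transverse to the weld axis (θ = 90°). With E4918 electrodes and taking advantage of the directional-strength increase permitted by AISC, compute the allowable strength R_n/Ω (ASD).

E49XX → F_EXX = 490 MPa.
t_e = 0.707 × 4 = 2.828 mm; A_we = 2.828 × 580 = 1640 mm².
Directional factor: 1.0 + 0.5 sin^1.5(90°) = 1.5.
F_nw = 0.6 × 490 × 1.5 = 441 MPa.
R_n/Ω = (441 × 1640) / 2.0 × 10⁻³ = 361.7 kN.

R_n/Ω ≈ 362 kN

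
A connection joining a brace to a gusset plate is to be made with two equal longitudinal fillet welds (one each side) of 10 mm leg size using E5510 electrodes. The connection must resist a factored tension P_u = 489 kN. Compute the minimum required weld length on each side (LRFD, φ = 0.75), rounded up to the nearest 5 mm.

L = 140 mm on each side

E55XX → F_EXX = 550 MPa.
Throat t_e = 0.707 × 10 = 7.07 mm.
φr_n = 0.75 × 0.6 × 550 × 7.07 × 10⁻³ = 1.75 kN/mm.
L_req = P_u / φr_n = 489 / 1.75 = 279.5 mm total.
Per side: 279.5 / 2 = 139.7 mm.
Round up → use L = 140 mm on each side.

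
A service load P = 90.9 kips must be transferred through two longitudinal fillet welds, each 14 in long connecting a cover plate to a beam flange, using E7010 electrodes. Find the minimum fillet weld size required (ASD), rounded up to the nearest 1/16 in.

E70XX → F_EXX = 70 ksi.
Total weld length L = 28 in.
Required throat t_e = P × Ω / (0.6 F_EXX × L) = 90.9 × 2.0 / (0.6 × 70 × 28) = 0.1546 in.
Required leg w = t_e / 0.707 = 0.2187 in → use 1/4 in.

w = 1/4 in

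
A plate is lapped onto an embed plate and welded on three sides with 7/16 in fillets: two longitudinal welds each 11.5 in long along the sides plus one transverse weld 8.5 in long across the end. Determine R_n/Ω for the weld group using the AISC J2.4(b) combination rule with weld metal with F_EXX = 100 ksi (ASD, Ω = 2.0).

R_n/Ω ≈ 300 kip

t_e = 0.707 × 0.4375 = 0.3093 in.
R_nwl = 0.6 × 100 × 0.3093 × 23 = 426.9 kip (longitudinal, 2 welds).
R_nwt = 0.6 × 100 × 0.3093 × 8.5 = 157.7 kip (transverse, base value).
(i) R_nwl + R_nwt = 584.6 kip; (ii) 0.85 R_nwl + 1.5 R_nwt = 599.4 kip.
R_n = max = 599.4 kip [governs: (ii)]; R_n/Ω = 299.7 kip.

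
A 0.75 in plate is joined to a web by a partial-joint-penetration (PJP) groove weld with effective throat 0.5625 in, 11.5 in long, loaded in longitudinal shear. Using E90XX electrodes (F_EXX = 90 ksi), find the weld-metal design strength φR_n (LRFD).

Effective throat (given) t_e = 0.5625 in.
A_we = 0.5625 × 11.5 = 6.469 in².
F_nw = 0.6 F_EXX = 54 ksi.
φR_n = 0.75 × 54 × 6.469 = 262 kip.

φR_n ≈ 262 kip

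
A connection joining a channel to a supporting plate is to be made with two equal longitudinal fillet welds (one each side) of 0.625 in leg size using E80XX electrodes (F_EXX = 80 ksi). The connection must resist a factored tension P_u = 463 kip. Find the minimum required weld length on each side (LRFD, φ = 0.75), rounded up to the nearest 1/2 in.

Throat t_e = 0.707 × 0.625 = 0.4419 in.
φr_n = 0.75 × 0.6 × 80 × 0.4419 = 15.91 kip/in.
L_req = P_u / φr_n = 463 / 15.91 = 29.11 in total.
Per side: 29.11 / 2 = 14.55 in.
Round up → use L = 15 in on each side.

L = 15 in on each side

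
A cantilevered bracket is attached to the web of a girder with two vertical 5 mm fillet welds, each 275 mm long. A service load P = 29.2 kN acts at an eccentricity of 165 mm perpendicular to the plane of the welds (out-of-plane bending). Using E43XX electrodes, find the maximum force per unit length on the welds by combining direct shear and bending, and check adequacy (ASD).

E43XX → F_EXX = 430 MPa.
L_w = 2 × 275 = 550 mm; section modulus (unit throat) S = 2 × L²/6 = 25210 mm².
Direct shear f_v = P/L_w = 29.2×10³/550 = 53.09 N/mm.
Moment M = P × e = 29.2×10³ × 165 = 4818000 N·mm; bending f_b = M/S = 191.1 N/mm.
f_max = √(f_v² + f_b²) = √(53.09² + 191.1²) = 198.4 N/mm.
r_n/Ω = (1/2.0) × 0.6 × 430 × (0.707 × 5) = 456 N/mm → adequate.

f_max ≈ 198 N/mm; adequate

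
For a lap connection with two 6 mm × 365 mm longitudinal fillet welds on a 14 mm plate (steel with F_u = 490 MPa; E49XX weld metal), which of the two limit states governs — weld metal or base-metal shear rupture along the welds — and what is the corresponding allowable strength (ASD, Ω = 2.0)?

E49XX → F_EXX = 490 MPa.
t_e = 0.707 × 6 = 4.242 mm; L = 730 mm.
Weld metal: R_n/Ω = (1/2.0) × 0.6 × 490 × 4.242 × 730 × 10⁻³ = 455.2 kN.
Base metal (shear rupture): R_n/Ω = (1/2.0) × 0.6 × 490 × 14 × 730 × 10⁻³ = 1502 kN.
Governing: weld metal.

R_n/Ω ≈ 455 kN (weld metal governs)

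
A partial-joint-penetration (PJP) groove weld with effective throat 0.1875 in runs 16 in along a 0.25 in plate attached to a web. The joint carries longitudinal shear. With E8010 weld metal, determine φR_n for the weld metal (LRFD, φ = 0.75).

φR_n ≈ 108 kip

E80XX → F_EXX = 80 ksi.
Effective throat (given) t_e = 0.1875 in.
A_we = 0.1875 × 16 = 3 in².
F_nw = 0.6 F_EXX = 48 ksi.
φR_n = 0.75 × 48 × 3 = 108 kip.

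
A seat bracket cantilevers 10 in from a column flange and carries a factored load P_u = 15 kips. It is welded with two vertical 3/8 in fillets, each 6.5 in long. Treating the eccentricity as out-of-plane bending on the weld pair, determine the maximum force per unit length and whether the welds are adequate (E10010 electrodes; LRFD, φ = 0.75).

E100XX → F_EXX = 100 ksi.
L_w = 2 × 6.5 = 13 in; section modulus (unit throat) S = 2 × L²/6 = 14.08 in².
Direct shear f_v = P/L_w = 15/13 = 1.154 kip/in.
Moment M = P × e = 15 × 10 = 150 kip·in; bending f_b = M/S = 10.65 kip/in.
f_max = √(f_v² + f_b²) = √(1.154² + 10.65²) = 10.71 kip/in.
φr_n = 0.75 × 0.6 × 100 × (0.707 × 0.375) = 11.93 kip/in → adequate.

f_max ≈ 10.7 kip/in; adequate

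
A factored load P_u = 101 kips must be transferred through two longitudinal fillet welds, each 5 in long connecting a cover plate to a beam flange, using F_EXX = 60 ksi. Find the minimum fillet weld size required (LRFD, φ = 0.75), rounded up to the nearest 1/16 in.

w = 9/16 in

Total weld length L = 10 in.
Required throat t_e = P_u / (φ × 0.6 F_EXX × L) = 101 / (0.75 × 0.6 × 60 × 10) = 0.3741 in.
Required leg w = t_e / 0.707 = 0.5291 in → use 9/16 in.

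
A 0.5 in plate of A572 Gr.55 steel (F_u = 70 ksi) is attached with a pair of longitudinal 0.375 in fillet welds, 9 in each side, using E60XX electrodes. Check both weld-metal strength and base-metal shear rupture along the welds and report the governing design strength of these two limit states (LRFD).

E60XX → F_EXX = 60 ksi.
t_e = 0.707 × 0.375 = 0.2651 in; L = 18 in.
Weld metal: φR_n = 0.75 × 0.6 × 60 × 0.2651 × 18 = 128.9 kips.
Base metal (shear rupture): φR_n = 0.75 × 0.6 × 70 × 0.5 × 18 = 283.5 kips.
Governing: weld metal.

φR_n ≈ 129 kips (weld metal governs)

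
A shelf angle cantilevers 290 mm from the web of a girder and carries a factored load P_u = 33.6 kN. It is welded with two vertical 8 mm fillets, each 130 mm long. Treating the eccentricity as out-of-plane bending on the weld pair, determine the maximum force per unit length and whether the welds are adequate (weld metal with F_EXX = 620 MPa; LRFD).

f_max ≈ 1730 N/mm; NOT adequate

L_w = 2 × 130 = 260 mm; section modulus (unit throat) S = 2 × L²/6 = 5633 mm².
Direct shear f_v = P/L_w = 33.6×10³/260 = 129.2 N/mm.
Moment M = P × e = 33.6×10³ × 290 = 9744000 N·mm; bending f_b = M/S = 1730 N/mm.
f_max = √(f_v² + f_b²) = √(129.2² + 1730²) = 1735 N/mm.
φr_n = 0.75 × 0.6 × 620 × (0.707 × 8) = 1578 N/mm → NOT adequate.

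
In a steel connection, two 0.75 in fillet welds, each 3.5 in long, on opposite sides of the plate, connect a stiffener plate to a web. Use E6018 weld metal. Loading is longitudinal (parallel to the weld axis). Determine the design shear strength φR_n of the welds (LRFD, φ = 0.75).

E60XX → F_EXX = 60 ksi.
Effective throat t_e = 0.707 × 0.75 = 0.5302 in.
Total length L = 7 in; A_we = 0.5302 × 7 = 3.712 in².
F_nw = 0.6 F_EXX = 0.6 × 60 = 36 ksi.
φR_n = 0.75 × 36 × 3.712 = 100.2 kips.

φR_n ≈ 100 kips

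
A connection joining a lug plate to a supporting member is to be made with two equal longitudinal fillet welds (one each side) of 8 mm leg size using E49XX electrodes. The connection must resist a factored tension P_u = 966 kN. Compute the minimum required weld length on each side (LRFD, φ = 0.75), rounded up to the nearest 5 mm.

E49XX → F_EXX = 490 MPa.
Throat t_e = 0.707 × 8 = 5.656 mm.
φr_n = 0.75 × 0.6 × 490 × 5.656 × 10⁻³ = 1.247 kN/mm.
L_req = P_u / φr_n = 966 / 1.247 = 774.6 mm total.
Per side: 774.6 / 2 = 387.3 mm.
Round up → use L = 390 mm on each side.

L = 390 mm on each side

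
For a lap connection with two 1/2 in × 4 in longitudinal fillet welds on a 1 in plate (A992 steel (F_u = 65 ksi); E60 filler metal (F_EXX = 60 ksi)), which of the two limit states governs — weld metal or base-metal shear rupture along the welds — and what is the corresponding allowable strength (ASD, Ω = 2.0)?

t_e = 0.707 × 0.5 = 0.3535 in; L = 8 in.
Weld metal: R_n/Ω = (1/2.0) × 0.6 × 60 × 0.3535 × 8 = 50.9 kip.
Base metal (shear rupture): R_n/Ω = (1/2.0) × 0.6 × 65 × 1 × 8 = 156 kip.
Governing: weld metal.

R_n/Ω ≈ 50.9 kip (weld metal governs)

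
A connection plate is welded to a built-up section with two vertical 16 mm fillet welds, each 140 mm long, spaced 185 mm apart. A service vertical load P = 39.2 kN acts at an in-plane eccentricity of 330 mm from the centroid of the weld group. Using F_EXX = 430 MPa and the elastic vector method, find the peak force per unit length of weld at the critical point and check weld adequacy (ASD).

Total weld length L_w = 280 mm. Treat welds as unit-width lines.
Polar moment about centroid: J = 2[d³/12 + d(b/2)²] = 2[140³/12 + 140×92.5²] = 2853000 mm³.
Direct shear f_v = P/L_w = 39.2×10³ / 280 = 140 N/mm (vertical).
Torsion M = P·e = 39.2×10³ × 330 = 12936000 N·mm.
Critical point at (x, y) = (92.5, 70) from centroid. f_tx = M·y/J = 317.4 N/mm; f_ty = M·x/J = 419.4 N/mm.
Resultant f_max = √[f_tx² + (f_v + f_ty)²] = √[317.4² + (140 + 419.4)²] = 643.2 N/mm.
Capacity per unit length: r_n/Ω = (1/2.0) × 0.6 × 430 × (0.707 × 16) = 1459 N/mm.
643.2 ≤ 1459 → adequate.

f_max ≈ 643 N/mm; adequate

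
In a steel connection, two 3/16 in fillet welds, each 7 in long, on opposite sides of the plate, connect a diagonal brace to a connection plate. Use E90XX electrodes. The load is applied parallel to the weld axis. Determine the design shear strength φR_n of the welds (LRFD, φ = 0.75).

φR_n ≈ 75.2 kip

E90XX → F_EXX = 90 ksi.
Effective throat t_e = 0.707 × 0.1875 = 0.1326 in.
Total length L = 14 in; A_we = 0.1326 × 14 = 1.856 in².
F_nw = 0.6 F_EXX = 0.6 × 90 = 54 ksi.
φR_n = 0.75 × 54 × 1.856 = 75.16 kip.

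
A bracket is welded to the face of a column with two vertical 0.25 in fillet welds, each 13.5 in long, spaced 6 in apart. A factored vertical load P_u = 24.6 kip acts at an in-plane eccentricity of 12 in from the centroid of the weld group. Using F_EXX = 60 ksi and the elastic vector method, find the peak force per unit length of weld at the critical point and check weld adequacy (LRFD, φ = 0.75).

Total weld length L_w = 27 in. Treat welds as unit-width lines.
Polar moment about centroid: J = 2[d³/12 + d(b/2)²] = 2[13.5³/12 + 13.5×3²] = 653.1 in³.
Direct shear f_v = P/L_w = 24.6 / 27 = 0.9111 kip/in (vertical).
Torsion M = P·e = 24.6 × 12 = 295.2 kip·in.
Critical point at (x, y) = (3, 6.75) from centroid. f_tx = M·y/J = 3.051 kip/in; f_ty = M·x/J = 1.356 kip/in.
Resultant f_max = √[f_tx² + (f_v + f_ty)²] = √[3.051² + (0.9111 + 1.356)²] = 3.801 kip/in.
Capacity per unit length: φr_n = 0.75 × 0.6 × 60 × (0.707 × 0.25) = 4.772 kip/in.
3.801 ≤ 4.772 → adequate.

f_max ≈ 3.8 kip/in; adequate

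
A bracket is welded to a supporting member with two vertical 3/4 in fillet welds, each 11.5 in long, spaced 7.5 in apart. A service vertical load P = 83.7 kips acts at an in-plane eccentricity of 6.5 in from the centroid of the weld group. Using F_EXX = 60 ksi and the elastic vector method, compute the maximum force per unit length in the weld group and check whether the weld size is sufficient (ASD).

Total weld length L_w = 23 in. Treat welds as unit-width lines.
Polar moment about centroid: J = 2[d³/12 + d(b/2)²] = 2[11.5³/12 + 11.5×3.75²] = 576.9 in³.
Direct shear f_v = P/L_w = 83.7 / 23 = 3.639 kip/in (vertical).
Torsion M = P·e = 83.7 × 6.5 = 544.05 kip·in.
Critical point at (x, y) = (3.75, 5.75) from centroid. f_tx = M·y/J = 5.422 kip/in; f_ty = M·x/J = 3.536 kip/in.
Resultant f_max = √[f_tx² + (f_v + f_ty)²] = √[5.422² + (3.639 + 3.536)²] = 8.994 kip/in.
Capacity per unit length: r_n/Ω = (1/2.0) × 0.6 × 60 × (0.707 × 0.75) = 9.544 kip/in.
8.994 ≤ 9.544 → adequate.

f_max ≈ 8.99 kip/in; adequate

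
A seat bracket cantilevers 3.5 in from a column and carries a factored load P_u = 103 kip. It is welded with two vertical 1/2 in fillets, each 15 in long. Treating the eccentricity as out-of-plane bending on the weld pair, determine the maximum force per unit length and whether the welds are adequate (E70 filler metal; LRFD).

E70XX → F_EXX = 70 ksi.
L_w = 2 × 15 = 30 in; section modulus (unit throat) S = 2 × L²/6 = 75 in².
Direct shear f_v = P/L_w = 103/30 = 3.433 kip/in.
Moment M = P × e = 103 × 3.5 = 360.5 kip·in; bending f_b = M/S = 4.807 kip/in.
f_max = √(f_v² + f_b²) = √(3.433² + 4.807²) = 5.907 kip/in.
φr_n = 0.75 × 0.6 × 70 × (0.707 × 0.5) = 11.14 kip/in → adequate.

f_max ≈ 5.91 kip/in; adequate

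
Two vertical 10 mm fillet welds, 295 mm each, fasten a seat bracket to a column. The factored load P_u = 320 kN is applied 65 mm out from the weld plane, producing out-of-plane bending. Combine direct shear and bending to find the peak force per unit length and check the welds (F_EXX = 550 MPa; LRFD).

L_w = 2 × 295 = 590 mm; section modulus (unit throat) S = 2 × L²/6 = 29010 mm².
Direct shear f_v = P/L_w = 320×10³/590 = 542.4 N/mm.
Moment M = P × e = 320×10³ × 65 = 20800000 N·mm; bending f_b = M/S = 717 N/mm.
f_max = √(f_v² + f_b²) = √(542.4² + 717²) = 899.1 N/mm.
φr_n = 0.75 × 0.6 × 550 × (0.707 × 10) = 1750 N/mm → adequate.

f_max ≈ 899 N/mm; adequate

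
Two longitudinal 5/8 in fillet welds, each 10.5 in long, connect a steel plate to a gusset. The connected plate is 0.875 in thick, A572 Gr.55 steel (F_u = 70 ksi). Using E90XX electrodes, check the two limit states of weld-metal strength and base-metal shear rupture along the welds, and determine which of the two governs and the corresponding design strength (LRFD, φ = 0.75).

φR_n ≈ 376 kips (weld metal governs)

E90XX → F_EXX = 90 ksi.
t_e = 0.707 × 0.625 = 0.4419 in; L = 21 in.
Weld metal: φR_n = 0.75 × 0.6 × 90 × 0.4419 × 21 = 375.8 kips.
Base metal (shear rupture): φR_n = 0.75 × 0.6 × 70 × 0.875 × 21 = 578.8 kips.
Governing: weld metal.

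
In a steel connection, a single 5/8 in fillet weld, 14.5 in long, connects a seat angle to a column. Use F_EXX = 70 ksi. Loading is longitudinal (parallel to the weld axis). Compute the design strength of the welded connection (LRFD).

Effective throat t_e = 0.707 × 0.625 = 0.4419 in.
Total length L = 14.5 in; A_we = 0.4419 × 14.5 = 6.407 in².
F_nw = 0.6 F_EXX = 0.6 × 70 = 42 ksi.
φR_n = 0.75 × 42 × 6.407 = 201.8 kips.

φR_n ≈ 202 kips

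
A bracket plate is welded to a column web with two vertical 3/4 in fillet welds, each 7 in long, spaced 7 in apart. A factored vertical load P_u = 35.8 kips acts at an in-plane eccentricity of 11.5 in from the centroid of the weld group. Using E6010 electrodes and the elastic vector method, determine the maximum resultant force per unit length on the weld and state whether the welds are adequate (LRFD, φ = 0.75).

f_max ≈ 10.9 kip/in; adequate

E60XX → F_EXX = 60 ksi.
Total weld length L_w = 14 in. Treat welds as unit-width lines.
Polar moment about centroid: J = 2[d³/12 + d(b/2)²] = 2[7³/12 + 7×3.5²] = 228.7 in³.
Direct shear f_v = P/L_w = 35.8 / 14 = 2.557 kip/in (vertical).
Torsion M = P·e = 35.8 × 11.5 = 411.7 kip·in.
Critical point at (x, y) = (3.5, 3.5) from centroid. f_tx = M·y/J = 6.302 kip/in; f_ty = M·x/J = 6.302 kip/in.
Resultant f_max = √[f_tx² + (f_v + f_ty)²] = √[6.302² + (2.557 + 6.302)²] = 10.87 kip/in.
Capacity per unit length: φr_n = 0.75 × 0.6 × 60 × (0.707 × 0.75) = 14.32 kip/in.
10.87 ≤ 14.32 → adequate.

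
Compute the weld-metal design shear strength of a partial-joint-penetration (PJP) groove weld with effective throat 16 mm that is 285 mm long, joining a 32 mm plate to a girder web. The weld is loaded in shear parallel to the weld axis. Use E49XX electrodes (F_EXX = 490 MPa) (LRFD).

Effective throat (given) t_e = 16 mm.
A_we = 16 × 285 = 4560 mm².
F_nw = 0.6 F_EXX = 294 MPa.
φR_n = 0.75 × 294 × 4560 × 10⁻³ = 1005 kN.

φR_n ≈ 1010 kN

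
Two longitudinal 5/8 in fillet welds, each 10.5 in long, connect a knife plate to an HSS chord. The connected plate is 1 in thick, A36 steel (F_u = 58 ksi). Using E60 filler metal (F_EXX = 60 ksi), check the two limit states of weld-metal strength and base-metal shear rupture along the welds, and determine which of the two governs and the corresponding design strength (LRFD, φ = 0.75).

t_e = 0.707 × 0.625 = 0.4419 in; L = 21 in.
Weld metal: φR_n = 0.75 × 0.6 × 60 × 0.4419 × 21 = 250.5 kip.
Base metal (shear rupture): φR_n = 0.75 × 0.6 × 58 × 1 × 21 = 548.1 kip.
Governing: weld metal.

φR_n ≈ 251 kip (weld metal governs)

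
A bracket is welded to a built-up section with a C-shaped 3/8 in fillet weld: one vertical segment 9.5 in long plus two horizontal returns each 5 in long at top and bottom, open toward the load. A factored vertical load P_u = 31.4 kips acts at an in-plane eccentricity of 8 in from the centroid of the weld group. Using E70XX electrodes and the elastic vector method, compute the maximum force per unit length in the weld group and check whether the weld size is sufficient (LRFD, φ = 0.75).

E70XX → F_EXX = 70 ksi.
Total weld length L_w = 19.5 in. Treat welds as unit-width lines.
Centroid: x̄ = 2×5×2.5 / 19.5 = 1.282 in from the vertical weld.
Polar moment about centroid: J = I_x + I_y = [9.5³/12 + 2×5×4.75²] + [9.5×1.282² + 2(5³/12 + 5×1.218²)] = 348.4 in³.
Direct shear f_v = P/L_w = 31.4 / 19.5 = 1.61 kip/in (vertical).
Torsion M = P·e = 31.4 × 8 = 251.2 kip·in.
Critical point at (x, y) = (3.718, 4.75) from centroid. f_tx = M·y/J = 3.425 kip/in; f_ty = M·x/J = 2.681 kip/in.
Resultant f_max = √[f_tx² + (f_v + f_ty)²] = √[3.425² + (1.61 + 2.681)²] = 5.491 kip/in.
Capacity per unit length: φr_n = 0.75 × 0.6 × 70 × (0.707 × 0.375) = 8.351 kip/in.
5.491 ≤ 8.351 → adequate.

f_max ≈ 5.49 kip/in; adequate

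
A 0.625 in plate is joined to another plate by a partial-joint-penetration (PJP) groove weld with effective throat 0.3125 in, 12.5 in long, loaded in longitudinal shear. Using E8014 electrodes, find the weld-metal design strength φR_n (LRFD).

φR_n ≈ 141 kip

E80XX → F_EXX = 80 ksi.
Effective throat (given) t_e = 0.3125 in.
A_we = 0.3125 × 12.5 = 3.906 in².
F_nw = 0.6 F_EXX = 48 ksi.
φR_n = 0.75 × 48 × 3.906 = 140.6 kip.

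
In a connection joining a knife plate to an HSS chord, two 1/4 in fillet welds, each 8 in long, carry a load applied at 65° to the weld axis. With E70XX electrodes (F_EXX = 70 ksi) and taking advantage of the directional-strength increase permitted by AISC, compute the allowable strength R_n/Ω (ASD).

R_n/Ω ≈ 85 kip

t_e = 0.707 × 0.25 = 0.1767 in; A_we = 0.1767 × 16 = 2.828 in².
Directional factor: 1.0 + 0.5 sin^1.5(65°) = 1.431.
F_nw = 0.6 × 70 × 1.431 = 60.12 ksi.
R_n/Ω = (60.12 × 2.828) / 2.0 = 85.01 kip.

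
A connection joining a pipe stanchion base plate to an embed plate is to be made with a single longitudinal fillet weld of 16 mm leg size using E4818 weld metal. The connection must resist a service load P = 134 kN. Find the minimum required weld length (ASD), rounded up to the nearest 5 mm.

E48XX → F_EXX = 480 MPa.
Throat t_e = 0.707 × 16 = 11.31 mm.
r_n/Ω = (0.6 × 480 × 11.31) / 2.0 = 1629 N/mm = 1.629 kN/mm.
L_req = P / (r_n/Ω) = 134 / 1.629 = 82.26 mm total.
Round up → use L = 85 mm.

L = 85 mm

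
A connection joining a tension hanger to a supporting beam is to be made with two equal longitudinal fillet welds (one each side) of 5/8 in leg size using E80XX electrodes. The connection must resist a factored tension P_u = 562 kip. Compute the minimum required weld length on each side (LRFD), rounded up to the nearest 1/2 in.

L = 18 in on each side

E80XX → F_EXX = 80 ksi.
Throat t_e = 0.707 × 0.625 = 0.4419 in.
φr_n = 0.75 × 0.6 × 80 × 0.4419 = 15.91 kip/in.
L_req = P_u / φr_n = 562 / 15.91 = 35.33 in total.
Per side: 35.33 / 2 = 17.66 in.
Round up → use L = 18 in on each side.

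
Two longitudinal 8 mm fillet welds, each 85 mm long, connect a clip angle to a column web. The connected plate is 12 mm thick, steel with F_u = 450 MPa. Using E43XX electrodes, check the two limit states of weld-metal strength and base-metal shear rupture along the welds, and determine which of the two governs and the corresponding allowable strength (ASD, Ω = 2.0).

R_n/Ω ≈ 124 kN (weld metal governs)

E43XX → F_EXX = 430 MPa.
t_e = 0.707 × 8 = 5.656 mm; L = 170 mm.
Weld metal: R_n/Ω = (1/2.0) × 0.6 × 430 × 5.656 × 170 × 10⁻³ = 124 kN.
Base metal (shear rupture): R_n/Ω = (1/2.0) × 0.6 × 450 × 12 × 170 × 10⁻³ = 275.4 kN.
Governing: weld metal.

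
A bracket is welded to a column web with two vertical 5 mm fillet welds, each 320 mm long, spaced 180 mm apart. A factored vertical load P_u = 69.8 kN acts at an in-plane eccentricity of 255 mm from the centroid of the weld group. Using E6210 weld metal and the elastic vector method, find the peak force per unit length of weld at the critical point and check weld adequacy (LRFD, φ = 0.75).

E62XX → F_EXX = 620 MPa.
Total weld length L_w = 640 mm. Treat welds as unit-width lines.
Polar moment about centroid: J = 2[d³/12 + d(b/2)²] = 2[320³/12 + 320×90²] = 10650000 mm³.
Direct shear f_v = P/L_w = 69.8×10³ / 640 = 109.1 N/mm (vertical).
Torsion M = P·e = 69.8×10³ × 255 = 17799000 N·mm.
Critical point at (x, y) = (90, 160) from centroid. f_tx = M·y/J = 267.5 N/mm; f_ty = M·x/J = 150.5 N/mm.
Resultant f_max = √[f_tx² + (f_v + f_ty)²] = √[267.5² + (109.1 + 150.5)²] = 372.7 N/mm.
Capacity per unit length: φr_n = 0.75 × 0.6 × 620 × (0.707 × 5) = 986.3 N/mm.
372.7 ≤ 986.3 → adequate.

f_max ≈ 373 N/mm; adequate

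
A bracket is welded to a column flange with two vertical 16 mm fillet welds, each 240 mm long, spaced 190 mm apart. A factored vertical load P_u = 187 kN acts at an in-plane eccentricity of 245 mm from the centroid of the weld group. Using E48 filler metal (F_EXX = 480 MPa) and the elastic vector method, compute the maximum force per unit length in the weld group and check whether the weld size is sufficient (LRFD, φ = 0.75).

f_max ≈ 1330 N/mm; adequate

Total weld length L_w = 480 mm. Treat welds as unit-width lines.
Polar moment about centroid: J = 2[d³/12 + d(b/2)²] = 2[240³/12 + 240×95²] = 6636000 mm³.
Direct shear f_v = P/L_w = 187×10³ / 480 = 389.6 N/mm (vertical).
Torsion M = P·e = 187×10³ × 245 = 45815000 N·mm.
Critical point at (x, y) = (95, 120) from centroid. f_tx = M·y/J = 828.5 N/mm; f_ty = M·x/J = 655.9 N/mm.
Resultant f_max = √[f_tx² + (f_v + f_ty)²] = √[828.5² + (389.6 + 655.9)²] = 1334 N/mm.
Capacity per unit length: φr_n = 0.75 × 0.6 × 480 × (0.707 × 16) = 2443 N/mm.
1334 ≤ 2443 → adequate.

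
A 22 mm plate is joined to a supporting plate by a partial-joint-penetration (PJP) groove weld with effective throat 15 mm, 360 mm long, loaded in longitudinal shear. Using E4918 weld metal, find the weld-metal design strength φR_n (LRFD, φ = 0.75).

φR_n ≈ 1190 kN

E49XX → F_EXX = 490 MPa.
Effective throat (given) t_e = 15 mm.
A_we = 15 × 360 = 5400 mm².
F_nw = 0.6 F_EXX = 294 MPa.
φR_n = 0.75 × 294 × 5400 × 10⁻³ = 1191 kN.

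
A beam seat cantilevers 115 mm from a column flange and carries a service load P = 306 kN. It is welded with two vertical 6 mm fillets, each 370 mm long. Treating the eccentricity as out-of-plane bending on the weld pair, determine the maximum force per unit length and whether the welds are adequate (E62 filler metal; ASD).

E62XX → F_EXX = 620 MPa.
L_w = 2 × 370 = 740 mm; section modulus (unit throat) S = 2 × L²/6 = 45630 mm².
Direct shear f_v = P/L_w = 306×10³/740 = 413.5 N/mm.
Moment M = P × e = 306×10³ × 115 = 35190000 N·mm; bending f_b = M/S = 771.1 N/mm.
f_max = √(f_v² + f_b²) = √(413.5² + 771.1²) = 875 N/mm.
r_n/Ω = (1/2.0) × 0.6 × 620 × (0.707 × 6) = 789 N/mm → NOT adequate.

f_max ≈ 875 N/mm; NOT adequate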